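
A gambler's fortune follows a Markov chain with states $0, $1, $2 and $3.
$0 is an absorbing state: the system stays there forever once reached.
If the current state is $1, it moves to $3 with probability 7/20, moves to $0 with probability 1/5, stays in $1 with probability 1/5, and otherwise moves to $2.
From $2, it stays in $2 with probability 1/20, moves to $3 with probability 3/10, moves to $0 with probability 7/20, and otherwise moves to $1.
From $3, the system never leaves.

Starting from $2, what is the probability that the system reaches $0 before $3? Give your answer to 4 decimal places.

0.4964

Let h(s) be the probability of absorption at $0 starting from transient state s. Then h($0) = 1 and h($3) = 0. By first-step analysis:
h($1) = 0.2·1 + 0.2·h($1) + 0.25·h($2) + 0.35·0
h($2) = 0.35·1 + 0.3·h($1) + 0.05·h($2) + 0.3·0
Solving: h($1) = 0.4051, h($2) = 0.4964.
Starting from $2, the probability is 0.4964.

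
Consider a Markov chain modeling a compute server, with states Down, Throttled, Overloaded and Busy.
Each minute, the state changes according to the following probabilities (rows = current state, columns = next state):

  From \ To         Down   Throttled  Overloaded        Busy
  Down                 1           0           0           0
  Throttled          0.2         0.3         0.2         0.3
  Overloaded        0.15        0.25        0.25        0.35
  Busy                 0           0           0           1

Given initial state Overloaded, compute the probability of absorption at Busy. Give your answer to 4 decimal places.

0.6737

Let h(s) be the probability of absorption at Busy starting from transient state s. Then h(Busy) = 1 and h(Down) = 0. By first-step analysis:
h(Throttled) = 0.2·0 + 0.3·h(Throttled) + 0.2·h(Overloaded) + 0.3·1
h(Overloaded) = 0.15·0 + 0.25·h(Throttled) + 0.25·h(Overloaded) + 0.35·1
Solving: h(Throttled) = 0.6211, h(Overloaded) = 0.6737.
Starting from Overloaded, the probability is 0.6737.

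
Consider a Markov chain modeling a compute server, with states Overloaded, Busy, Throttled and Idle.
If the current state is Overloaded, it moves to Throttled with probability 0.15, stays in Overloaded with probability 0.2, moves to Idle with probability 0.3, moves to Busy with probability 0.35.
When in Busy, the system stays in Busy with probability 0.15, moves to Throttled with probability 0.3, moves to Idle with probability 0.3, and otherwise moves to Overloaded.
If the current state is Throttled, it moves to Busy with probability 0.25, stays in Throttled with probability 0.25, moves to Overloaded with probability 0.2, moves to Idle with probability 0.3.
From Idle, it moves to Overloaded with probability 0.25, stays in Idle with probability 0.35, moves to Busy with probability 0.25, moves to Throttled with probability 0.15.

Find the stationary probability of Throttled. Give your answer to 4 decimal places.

Let the stationary distribution be π with π = πP and π_1 + π_2 + π_3 + π_4 = 1.
π_1 = 0.2·π_1 + 0.25·π_2 + 0.2·π_3 + 0.25·π_4
π_2 = 0.35·π_1 + 0.15·π_2 + 0.25·π_3 + 0.25·π_4
π_3 = 0.15·π_1 + 0.3·π_2 + 0.25·π_3 + 0.15·π_4
Solving with the normalization constraint gives π = (0.2282, 0.2480, 0.2080, 0.3158).
So the stationary probability of Throttled is 0.2080.

0.2080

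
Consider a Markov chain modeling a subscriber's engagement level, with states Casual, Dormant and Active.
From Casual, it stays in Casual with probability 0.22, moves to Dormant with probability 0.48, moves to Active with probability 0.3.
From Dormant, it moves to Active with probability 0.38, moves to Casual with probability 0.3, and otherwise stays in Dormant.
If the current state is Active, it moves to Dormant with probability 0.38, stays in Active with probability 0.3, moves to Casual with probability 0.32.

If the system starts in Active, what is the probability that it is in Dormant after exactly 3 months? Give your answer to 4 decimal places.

0.3847

Propagate the distribution vector 3 months from Active.
After 0 months: (0.0000, 0.0000, 1.0000)
After 1 month: (0.3200, 0.3800, 0.3000)
After 2 months: (0.2804, 0.3892, 0.3304)
After 3 months: (0.2842, 0.3847, 0.3311)
P(in Dormant after 3 months) = 0.3847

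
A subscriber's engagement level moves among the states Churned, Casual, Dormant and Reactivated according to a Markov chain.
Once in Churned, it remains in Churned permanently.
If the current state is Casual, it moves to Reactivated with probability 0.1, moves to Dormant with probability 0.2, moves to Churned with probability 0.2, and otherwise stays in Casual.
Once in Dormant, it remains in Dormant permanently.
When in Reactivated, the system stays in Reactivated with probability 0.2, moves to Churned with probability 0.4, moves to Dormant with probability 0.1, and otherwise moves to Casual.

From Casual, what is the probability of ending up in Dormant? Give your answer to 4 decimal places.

Let h(s) be the probability of absorption at Dormant starting from transient state s. Then h(Dormant) = 1 and h(Churned) = 0. By first-step analysis:
h(Casual) = 0.2·0 + 0.5·h(Casual) + 0.2·1 + 0.1·h(Reactivated)
h(Reactivated) = 0.4·0 + 0.3·h(Casual) + 0.1·1 + 0.2·h(Reactivated)
Solving: h(Casual) = 0.4595, h(Reactivated) = 0.2973.
Starting from Casual, the probability is 0.4595.

0.4595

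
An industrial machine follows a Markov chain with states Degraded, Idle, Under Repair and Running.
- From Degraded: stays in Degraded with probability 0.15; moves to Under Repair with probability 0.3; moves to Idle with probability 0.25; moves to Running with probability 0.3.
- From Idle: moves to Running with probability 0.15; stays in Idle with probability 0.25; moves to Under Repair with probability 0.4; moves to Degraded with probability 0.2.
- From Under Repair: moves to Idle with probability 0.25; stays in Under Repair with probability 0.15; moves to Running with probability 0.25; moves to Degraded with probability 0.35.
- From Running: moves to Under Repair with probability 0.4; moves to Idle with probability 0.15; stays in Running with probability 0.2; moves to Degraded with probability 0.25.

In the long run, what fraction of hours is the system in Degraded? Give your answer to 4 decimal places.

0.2443

Let the stationary distribution be π with π = πP and π_1 + π_2 + π_3 + π_4 = 1.
π_1 = 0.15·π_1 + 0.2·π_2 + 0.35·π_3 + 0.25·π_4
π_2 = 0.25·π_1 + 0.25·π_2 + 0.25·π_3 + 0.15·π_4
π_3 = 0.3·π_1 + 0.4·π_2 + 0.15·π_3 + 0.4·π_4
Solving with the normalization constraint gives π = (0.2443, 0.2272, 0.3005, 0.2281).
So the stationary probability of Degraded is 0.2443.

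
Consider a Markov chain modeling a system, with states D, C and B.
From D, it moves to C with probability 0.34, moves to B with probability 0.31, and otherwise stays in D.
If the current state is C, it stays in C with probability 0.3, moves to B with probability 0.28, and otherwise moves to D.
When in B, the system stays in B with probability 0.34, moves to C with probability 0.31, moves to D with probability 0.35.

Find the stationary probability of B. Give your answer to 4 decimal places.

Let the stationary distribution be π with π = πP and π_1 + π_2 + π_3 = 1.
π_1 = 0.35·π_1 + 0.42·π_2 + 0.35·π_3
π_2 = 0.34·π_1 + 0.3·π_2 + 0.31·π_3
Solving with the normalization constraint gives π = (0.3723, 0.3180, 0.3098).
So the stationary probability of B is 0.3098.

0.3098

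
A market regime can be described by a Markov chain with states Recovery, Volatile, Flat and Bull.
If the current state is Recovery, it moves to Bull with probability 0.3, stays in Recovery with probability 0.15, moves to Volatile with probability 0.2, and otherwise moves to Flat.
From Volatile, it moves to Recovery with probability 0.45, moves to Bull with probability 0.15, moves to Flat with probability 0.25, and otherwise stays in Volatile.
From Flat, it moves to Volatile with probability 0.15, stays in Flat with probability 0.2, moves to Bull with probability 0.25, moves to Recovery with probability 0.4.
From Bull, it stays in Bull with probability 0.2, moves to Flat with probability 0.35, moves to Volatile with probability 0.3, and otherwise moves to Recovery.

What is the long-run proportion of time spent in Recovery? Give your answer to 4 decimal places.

0.2814

Let the stationary distribution be π with π = πP and π_1 + π_2 + π_3 + π_4 = 1.
π_1 = 0.15·π_1 + 0.45·π_2 + 0.4·π_3 + 0.15·π_4
π_2 = 0.2·π_1 + 0.15·π_2 + 0.15·π_3 + 0.3·π_4
π_3 = 0.35·π_1 + 0.25·π_2 + 0.2·π_3 + 0.35·π_4
Solving with the normalization constraint gives π = (0.2814, 0.1990, 0.2870, 0.2325).
So the stationary probability of Recovery is 0.2814.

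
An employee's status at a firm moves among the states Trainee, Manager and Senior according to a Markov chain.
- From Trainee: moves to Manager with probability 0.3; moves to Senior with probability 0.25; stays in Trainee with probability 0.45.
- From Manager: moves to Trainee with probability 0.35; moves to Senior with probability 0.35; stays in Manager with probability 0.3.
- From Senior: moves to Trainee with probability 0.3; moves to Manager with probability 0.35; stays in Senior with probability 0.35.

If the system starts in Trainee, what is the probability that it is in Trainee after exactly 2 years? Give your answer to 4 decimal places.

Sum over the intermediate state after 1 year:
P = P(Trainee→Trainee)·P(Trainee→Trainee) + P(Trainee→Manager)·P(Manager→Trainee) + P(Trainee→Senior)·P(Senior→Trainee)
  = 0.45×0.45 + 0.3×0.35 + 0.25×0.3
  = 0.2025 + 0.1050 + 0.0750 = 0.3825

0.3825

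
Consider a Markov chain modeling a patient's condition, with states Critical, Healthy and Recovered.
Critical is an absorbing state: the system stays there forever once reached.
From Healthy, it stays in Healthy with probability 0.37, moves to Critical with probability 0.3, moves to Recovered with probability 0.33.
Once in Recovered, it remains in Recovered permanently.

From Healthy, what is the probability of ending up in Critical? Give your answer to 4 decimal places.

0.4762

Let h(s) be the probability of absorption at Critical starting from transient state s. Then h(Critical) = 1 and h(Recovered) = 0. By first-step analysis:
h(Healthy) = 0.3·1 + 0.37·h(Healthy) + 0.33·0
Solving: h(Healthy) = 0.4762.
Starting from Healthy, the probability is 0.4762.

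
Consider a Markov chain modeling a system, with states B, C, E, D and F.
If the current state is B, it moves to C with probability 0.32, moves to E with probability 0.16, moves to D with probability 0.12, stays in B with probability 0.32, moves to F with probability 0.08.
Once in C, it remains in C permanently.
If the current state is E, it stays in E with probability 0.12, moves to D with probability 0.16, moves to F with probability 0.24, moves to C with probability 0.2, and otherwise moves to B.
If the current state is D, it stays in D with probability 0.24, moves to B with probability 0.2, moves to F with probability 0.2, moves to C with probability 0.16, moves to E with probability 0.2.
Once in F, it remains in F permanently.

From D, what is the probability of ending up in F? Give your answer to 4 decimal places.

0.4634

Let h(s) be the probability of absorption at F starting from transient state s. Then h(F) = 1 and h(C) = 0. By first-step analysis:
h(B) = 0.32·h(B) + 0.32·0 + 0.16·h(E) + 0.12·h(D) + 0.08·1
h(E) = 0.28·h(B) + 0.2·0 + 0.12·h(E) + 0.16·h(D) + 0.24·1
h(D) = 0.2·h(B) + 0.16·0 + 0.2·h(E) + 0.24·h(D) + 0.2·1
Solving: h(B) = 0.3063, h(E) = 0.4545, h(D) = 0.4634.
Starting from D, the probability is 0.4634.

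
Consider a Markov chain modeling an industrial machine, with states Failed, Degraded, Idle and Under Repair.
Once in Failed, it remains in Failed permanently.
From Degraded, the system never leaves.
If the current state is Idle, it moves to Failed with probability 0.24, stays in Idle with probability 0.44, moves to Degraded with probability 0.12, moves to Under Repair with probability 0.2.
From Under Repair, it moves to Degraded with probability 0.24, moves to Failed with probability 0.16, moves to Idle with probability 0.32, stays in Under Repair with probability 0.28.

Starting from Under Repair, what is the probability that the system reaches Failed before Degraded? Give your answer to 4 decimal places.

0.4906

Let h(s) be the probability of absorption at Failed starting from transient state s. Then h(Failed) = 1 and h(Degraded) = 0. By first-step analysis:
h(Idle) = 0.24·1 + 0.12·0 + 0.44·h(Idle) + 0.2·h(Under Repair)
h(Under Repair) = 0.16·1 + 0.24·0 + 0.32·h(Idle) + 0.28·h(Under Repair)
Solving: h(Idle) = 0.6038, h(Under Repair) = 0.4906.
Starting from Under Repair, the probability is 0.4906.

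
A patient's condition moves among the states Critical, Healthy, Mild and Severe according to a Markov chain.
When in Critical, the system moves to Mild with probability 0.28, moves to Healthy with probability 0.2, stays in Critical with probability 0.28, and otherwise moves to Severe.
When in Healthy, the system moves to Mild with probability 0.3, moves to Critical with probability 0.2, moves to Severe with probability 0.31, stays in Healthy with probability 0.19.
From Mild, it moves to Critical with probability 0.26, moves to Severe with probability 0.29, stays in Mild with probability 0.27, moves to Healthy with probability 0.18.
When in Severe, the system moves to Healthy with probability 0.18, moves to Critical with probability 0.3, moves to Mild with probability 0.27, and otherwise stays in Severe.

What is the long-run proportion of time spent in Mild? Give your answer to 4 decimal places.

Let the stationary distribution be π with π = πP and π_1 + π_2 + π_3 + π_4 = 1.
π_1 = 0.28·π_1 + 0.2·π_2 + 0.26·π_3 + 0.3·π_4
π_2 = 0.2·π_1 + 0.19·π_2 + 0.18·π_3 + 0.18·π_4
π_3 = 0.28·π_1 + 0.3·π_2 + 0.27·π_3 + 0.27·π_4
Solving with the normalization constraint gives π = (0.2649, 0.1872, 0.2783, 0.2697).
So the stationary probability of Mild is 0.2783.

0.2783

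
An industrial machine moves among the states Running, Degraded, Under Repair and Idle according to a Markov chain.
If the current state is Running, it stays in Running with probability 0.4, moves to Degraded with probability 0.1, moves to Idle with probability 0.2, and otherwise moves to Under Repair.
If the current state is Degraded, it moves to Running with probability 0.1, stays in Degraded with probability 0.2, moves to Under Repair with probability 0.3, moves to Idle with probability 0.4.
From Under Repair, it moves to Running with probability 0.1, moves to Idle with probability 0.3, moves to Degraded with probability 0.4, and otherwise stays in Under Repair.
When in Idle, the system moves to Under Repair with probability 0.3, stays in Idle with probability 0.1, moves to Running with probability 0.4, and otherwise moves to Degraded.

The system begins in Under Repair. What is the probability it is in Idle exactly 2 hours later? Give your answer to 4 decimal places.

0.2700

Propagate the distribution vector 2 hours from Under Repair.
After 0 hours: (0.0000, 0.0000, 1.0000, 0.0000)
After 1 hour: (0.1000, 0.4000, 0.2000, 0.3000)
After 2 hours: (0.2200, 0.2300, 0.2800, 0.2700)
P(in Idle after 2 hours) = 0.2700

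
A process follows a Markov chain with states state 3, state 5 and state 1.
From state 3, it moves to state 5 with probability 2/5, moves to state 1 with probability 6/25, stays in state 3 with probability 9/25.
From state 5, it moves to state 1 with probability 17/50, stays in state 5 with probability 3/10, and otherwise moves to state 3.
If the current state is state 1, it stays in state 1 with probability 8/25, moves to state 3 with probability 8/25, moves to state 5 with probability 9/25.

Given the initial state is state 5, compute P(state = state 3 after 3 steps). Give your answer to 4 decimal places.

0.3481

Propagate the distribution vector 3 steps from state 5.
After 0 steps: (0.0000, 1.0000, 0.0000)
After 1 step: (0.3600, 0.3000, 0.3400)
After 2 steps: (0.3464, 0.3564, 0.2972)
After 3 steps: (0.3481, 0.3525, 0.2994)
P(in state 3 after 3 steps) = 0.3481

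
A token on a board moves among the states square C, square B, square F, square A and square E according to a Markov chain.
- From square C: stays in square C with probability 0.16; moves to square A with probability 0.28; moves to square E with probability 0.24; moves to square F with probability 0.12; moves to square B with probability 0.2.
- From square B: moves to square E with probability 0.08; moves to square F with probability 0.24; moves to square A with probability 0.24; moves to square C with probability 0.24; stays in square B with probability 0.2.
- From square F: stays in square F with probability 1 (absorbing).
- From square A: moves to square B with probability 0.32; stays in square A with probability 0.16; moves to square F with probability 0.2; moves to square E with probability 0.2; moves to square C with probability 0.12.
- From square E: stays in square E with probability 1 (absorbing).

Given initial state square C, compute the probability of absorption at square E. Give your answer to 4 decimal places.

0.5372

Let h(s) be the probability of absorption at square E starting from transient state s. Then h(square E) = 1 and h(square F) = 0. By first-step analysis:
h(square C) = 0.16·h(square C) + 0.2·h(square B) + 0.12·0 + 0.28·h(square A) + 0.24·1
h(square B) = 0.24·h(square C) + 0.2·h(square B) + 0.24·0 + 0.24·h(square A) + 0.08·1
h(square A) = 0.12·h(square C) + 0.32·h(square B) + 0.2·0 + 0.16·h(square A) + 0.2·1
Solving: h(square C) = 0.5372, h(square B) = 0.4015, h(square A) = 0.4678.
Starting from square C, the probability is 0.5372.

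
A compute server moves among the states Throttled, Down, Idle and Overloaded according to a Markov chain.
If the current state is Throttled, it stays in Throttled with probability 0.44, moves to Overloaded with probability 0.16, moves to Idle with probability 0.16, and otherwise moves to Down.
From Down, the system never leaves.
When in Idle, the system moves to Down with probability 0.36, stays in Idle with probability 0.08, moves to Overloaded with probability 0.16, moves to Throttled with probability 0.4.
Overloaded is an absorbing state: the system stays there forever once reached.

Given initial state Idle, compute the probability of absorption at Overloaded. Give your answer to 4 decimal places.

Let h(s) be the probability of absorption at Overloaded starting from transient state s. Then h(Overloaded) = 1 and h(Down) = 0. By first-step analysis:
h(Throttled) = 0.44·h(Throttled) + 0.24·0 + 0.16·h(Idle) + 0.16·1
h(Idle) = 0.4·h(Throttled) + 0.36·0 + 0.08·h(Idle) + 0.16·1
Solving: h(Throttled) = 0.3830, h(Idle) = 0.3404.
Starting from Idle, the probability is 0.3404.

0.3404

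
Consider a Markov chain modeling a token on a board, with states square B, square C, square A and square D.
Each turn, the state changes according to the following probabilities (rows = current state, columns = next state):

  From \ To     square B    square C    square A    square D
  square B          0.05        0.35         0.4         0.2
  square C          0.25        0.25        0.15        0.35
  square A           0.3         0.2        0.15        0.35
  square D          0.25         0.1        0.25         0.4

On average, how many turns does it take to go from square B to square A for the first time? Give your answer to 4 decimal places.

3.4155

Let t(s) be the expected number of turns to first reach square A from state s, with t(square A) = 0. Conditioning on the first turn:
t(square B) = 1 + 0.05·t(square B) + 0.35·t(square C) + 0.2·t(square D)
t(square C) = 1 + 0.25·t(square B) + 0.25·t(square C) + 0.35·t(square D)
t(square D) = 1 + 0.25·t(square B) + 0.1·t(square C) + 0.4·t(square D)
Solving: t(square B) = 3.4155, t(square C) = 4.2438, t(square D) = 3.7971.
Expected turns from square B to square A: 3.4155.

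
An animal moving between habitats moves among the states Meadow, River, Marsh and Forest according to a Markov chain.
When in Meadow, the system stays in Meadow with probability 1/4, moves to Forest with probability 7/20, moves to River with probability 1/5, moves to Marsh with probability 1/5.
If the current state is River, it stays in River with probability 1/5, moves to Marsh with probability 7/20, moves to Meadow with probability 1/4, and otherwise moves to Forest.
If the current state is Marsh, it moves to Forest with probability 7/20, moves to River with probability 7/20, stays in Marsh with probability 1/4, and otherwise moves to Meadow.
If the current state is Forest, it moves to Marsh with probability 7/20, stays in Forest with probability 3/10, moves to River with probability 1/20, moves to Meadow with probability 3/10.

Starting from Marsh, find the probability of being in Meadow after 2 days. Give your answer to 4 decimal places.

0.2175

Propagate the distribution vector 2 days from Marsh.
After 0 days: (0.0000, 0.0000, 1.0000, 0.0000)
After 1 day: (0.0500, 0.3500, 0.2500, 0.3500)
After 2 days: (0.2175, 0.1850, 0.3175, 0.2800)
P(in Meadow after 2 days) = 0.2175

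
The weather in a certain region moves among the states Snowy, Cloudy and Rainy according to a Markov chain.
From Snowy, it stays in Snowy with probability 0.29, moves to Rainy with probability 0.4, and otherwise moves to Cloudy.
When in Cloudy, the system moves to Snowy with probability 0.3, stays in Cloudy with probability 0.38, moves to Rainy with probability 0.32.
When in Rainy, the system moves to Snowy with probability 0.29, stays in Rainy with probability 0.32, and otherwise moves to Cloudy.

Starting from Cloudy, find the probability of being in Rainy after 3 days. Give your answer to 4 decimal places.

0.3435

Propagate the distribution vector 3 days from Cloudy.
After 0 days: (0.0000, 1.0000, 0.0000)
After 1 day: (0.3000, 0.3800, 0.3200)
After 2 days: (0.2938, 0.3622, 0.3440)
After 3 days: (0.2936, 0.3629, 0.3435)
P(in Rainy after 3 days) = 0.3435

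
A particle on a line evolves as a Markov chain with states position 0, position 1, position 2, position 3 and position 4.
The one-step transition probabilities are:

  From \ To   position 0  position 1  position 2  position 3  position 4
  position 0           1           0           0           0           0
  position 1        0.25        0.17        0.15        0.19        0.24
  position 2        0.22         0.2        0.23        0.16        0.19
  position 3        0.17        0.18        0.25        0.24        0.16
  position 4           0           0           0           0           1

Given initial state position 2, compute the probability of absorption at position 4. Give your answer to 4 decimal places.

Let h(s) be the probability of absorption at position 4 starting from transient state s. Then h(position 4) = 1 and h(position 0) = 0. By first-step analysis:
h(position 1) = 0.25·0 + 0.17·h(position 1) + 0.15·h(position 2) + 0.19·h(position 3) + 0.24·1
h(position 2) = 0.22·0 + 0.2·h(position 1) + 0.23·h(position 2) + 0.16·h(position 3) + 0.19·1
h(position 3) = 0.17·0 + 0.18·h(position 1) + 0.25·h(position 2) + 0.24·h(position 3) + 0.16·1
Solving: h(position 1) = 0.4846, h(position 2) = 0.4725, h(position 3) = 0.4807.
Starting from position 2, the probability is 0.4725.

0.4725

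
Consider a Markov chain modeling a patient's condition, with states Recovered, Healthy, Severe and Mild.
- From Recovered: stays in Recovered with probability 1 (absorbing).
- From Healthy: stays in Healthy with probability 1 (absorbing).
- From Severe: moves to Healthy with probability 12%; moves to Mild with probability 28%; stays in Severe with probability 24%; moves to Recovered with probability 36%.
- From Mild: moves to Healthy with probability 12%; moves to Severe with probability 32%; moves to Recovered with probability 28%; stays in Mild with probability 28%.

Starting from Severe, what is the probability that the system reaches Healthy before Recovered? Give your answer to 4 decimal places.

Let h(s) be the probability of absorption at Healthy starting from transient state s. Then h(Healthy) = 1 and h(Recovered) = 0. By first-step analysis:
h(Severe) = 0.36·0 + 0.12·1 + 0.24·h(Severe) + 0.28·h(Mild)
h(Mild) = 0.28·0 + 0.12·1 + 0.32·h(Severe) + 0.28·h(Mild)
Solving: h(Severe) = 0.2622, h(Mild) = 0.2832.
Starting from Severe, the probability is 0.2622.

0.2622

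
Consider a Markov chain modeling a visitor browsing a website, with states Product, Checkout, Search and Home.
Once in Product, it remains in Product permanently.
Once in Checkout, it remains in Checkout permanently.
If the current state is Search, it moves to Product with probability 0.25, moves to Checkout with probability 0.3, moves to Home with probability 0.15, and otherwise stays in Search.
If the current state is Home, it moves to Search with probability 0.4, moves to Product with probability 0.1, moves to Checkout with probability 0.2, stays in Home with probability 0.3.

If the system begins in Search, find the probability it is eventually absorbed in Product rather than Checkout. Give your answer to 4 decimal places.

Let h(s) be the probability of absorption at Product starting from transient state s. Then h(Product) = 1 and h(Checkout) = 0. By first-step analysis:
h(Search) = 0.25·1 + 0.3·0 + 0.3·h(Search) + 0.15·h(Home)
h(Home) = 0.1·1 + 0.2·0 + 0.4·h(Search) + 0.3·h(Home)
Solving: h(Search) = 0.4419, h(Home) = 0.3953.
Starting from Search, the probability is 0.4419.

0.4419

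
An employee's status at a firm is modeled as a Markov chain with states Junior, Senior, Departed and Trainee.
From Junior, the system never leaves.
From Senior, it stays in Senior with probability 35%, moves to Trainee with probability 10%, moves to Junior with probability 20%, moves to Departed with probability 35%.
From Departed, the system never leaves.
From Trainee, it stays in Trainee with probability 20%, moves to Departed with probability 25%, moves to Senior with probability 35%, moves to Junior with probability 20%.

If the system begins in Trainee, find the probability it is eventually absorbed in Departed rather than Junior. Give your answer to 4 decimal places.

0.5876

Let h(s) be the probability of absorption at Departed starting from transient state s. Then h(Departed) = 1 and h(Junior) = 0. By first-step analysis:
h(Senior) = 0.2·0 + 0.35·h(Senior) + 0.35·1 + 0.1·h(Trainee)
h(Trainee) = 0.2·0 + 0.35·h(Senior) + 0.25·1 + 0.2·h(Trainee)
Solving: h(Senior) = 0.6289, h(Trainee) = 0.5876.
Starting from Trainee, the probability is 0.5876.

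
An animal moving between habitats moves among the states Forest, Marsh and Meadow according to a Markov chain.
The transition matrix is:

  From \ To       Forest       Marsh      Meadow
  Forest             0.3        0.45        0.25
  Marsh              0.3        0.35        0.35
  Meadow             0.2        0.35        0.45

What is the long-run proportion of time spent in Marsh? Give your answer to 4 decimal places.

Let the stationary distribution be π with π = πP and π_1 + π_2 + π_3 = 1.
π_1 = 0.3·π_1 + 0.3·π_2 + 0.2·π_3
π_2 = 0.45·π_1 + 0.35·π_2 + 0.35·π_3
Solving with the normalization constraint gives π = (0.2640, 0.3764, 0.3596).
So the stationary probability of Marsh is 0.3764.

0.3764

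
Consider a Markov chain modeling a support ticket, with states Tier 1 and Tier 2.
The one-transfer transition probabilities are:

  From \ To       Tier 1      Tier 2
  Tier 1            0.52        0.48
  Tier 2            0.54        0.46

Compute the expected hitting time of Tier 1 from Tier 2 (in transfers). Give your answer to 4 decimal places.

1.8519

Let t(s) be the expected number of transfers to first reach Tier 1 from state s, with t(Tier 1) = 0. Conditioning on the first transfer:
t(Tier 2) = 1 + 0.46·t(Tier 2)
Solving: t(Tier 2) = 1.8519.
Expected transfers from Tier 2 to Tier 1: 1.8519.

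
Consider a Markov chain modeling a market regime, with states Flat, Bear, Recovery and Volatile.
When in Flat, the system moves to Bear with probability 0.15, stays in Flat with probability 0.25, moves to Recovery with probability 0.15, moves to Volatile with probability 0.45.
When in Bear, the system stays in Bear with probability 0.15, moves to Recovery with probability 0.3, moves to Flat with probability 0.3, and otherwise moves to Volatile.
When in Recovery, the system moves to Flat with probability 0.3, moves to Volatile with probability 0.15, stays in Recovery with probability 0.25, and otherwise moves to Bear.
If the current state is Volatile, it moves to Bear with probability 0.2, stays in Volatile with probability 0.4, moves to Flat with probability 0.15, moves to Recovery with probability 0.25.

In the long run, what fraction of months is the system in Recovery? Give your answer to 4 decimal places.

0.2361

Let the stationary distribution be π with π = πP and π_1 + π_2 + π_3 + π_4 = 1.
π_1 = 0.25·π_1 + 0.3·π_2 + 0.3·π_3 + 0.15·π_4
π_2 = 0.15·π_1 + 0.15·π_2 + 0.3·π_3 + 0.2·π_4
π_3 = 0.15·π_1 + 0.3·π_2 + 0.25·π_3 + 0.25·π_4
Solving with the normalization constraint gives π = (0.2396, 0.2016, 0.2361, 0.3227).
So the stationary probability of Recovery is 0.2361.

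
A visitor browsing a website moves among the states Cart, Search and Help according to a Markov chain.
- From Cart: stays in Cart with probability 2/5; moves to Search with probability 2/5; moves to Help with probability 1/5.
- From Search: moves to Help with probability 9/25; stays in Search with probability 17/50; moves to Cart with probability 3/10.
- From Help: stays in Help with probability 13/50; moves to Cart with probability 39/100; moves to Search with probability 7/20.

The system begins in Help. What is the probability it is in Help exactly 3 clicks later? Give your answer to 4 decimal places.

0.2749

Propagate the distribution vector 3 clicks from Help.
After 0 clicks: (0.0000, 0.0000, 1.0000)
After 1 click: (0.3900, 0.3500, 0.2600)
After 2 clicks: (0.3624, 0.3660, 0.2716)
After 3 clicks: (0.3607, 0.3645, 0.2749)
P(in Help after 3 clicks) = 0.2749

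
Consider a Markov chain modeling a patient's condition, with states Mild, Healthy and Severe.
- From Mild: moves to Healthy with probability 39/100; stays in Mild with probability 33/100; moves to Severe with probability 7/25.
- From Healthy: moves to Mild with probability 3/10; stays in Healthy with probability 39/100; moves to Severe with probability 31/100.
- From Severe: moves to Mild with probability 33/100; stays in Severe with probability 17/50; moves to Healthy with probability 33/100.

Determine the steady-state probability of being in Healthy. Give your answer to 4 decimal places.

Let the stationary distribution be π with π = πP and π_1 + π_2 + π_3 = 1.
π_1 = 0.33·π_1 + 0.3·π_2 + 0.33·π_3
π_2 = 0.39·π_1 + 0.39·π_2 + 0.33·π_3
Solving with the normalization constraint gives π = (0.3189, 0.3714, 0.3097).
So the stationary probability of Healthy is 0.3714.

0.3714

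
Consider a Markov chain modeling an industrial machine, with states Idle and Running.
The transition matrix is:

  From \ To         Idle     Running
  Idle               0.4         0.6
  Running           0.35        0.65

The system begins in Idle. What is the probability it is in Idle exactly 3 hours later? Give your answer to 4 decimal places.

0.3685

Propagate the distribution vector 3 hours from Idle.
After 0 hours: (1.0000, 0.0000)
After 1 hour: (0.4000, 0.6000)
After 2 hours: (0.3700, 0.6300)
After 3 hours: (0.3685, 0.6315)
P(in Idle after 3 hours) = 0.3685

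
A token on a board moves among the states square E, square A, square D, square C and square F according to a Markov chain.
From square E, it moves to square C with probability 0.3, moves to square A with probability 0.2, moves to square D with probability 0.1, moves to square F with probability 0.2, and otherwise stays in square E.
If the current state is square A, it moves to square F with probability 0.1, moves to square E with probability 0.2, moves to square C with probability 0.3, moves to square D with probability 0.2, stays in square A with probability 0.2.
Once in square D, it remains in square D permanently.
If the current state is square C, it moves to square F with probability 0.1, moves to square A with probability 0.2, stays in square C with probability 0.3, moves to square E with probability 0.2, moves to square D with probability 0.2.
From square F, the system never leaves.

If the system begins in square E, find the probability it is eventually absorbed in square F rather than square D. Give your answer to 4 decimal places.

0.5000

Let h(s) be the probability of absorption at square F starting from transient state s. Then h(square F) = 1 and h(square D) = 0. By first-step analysis:
h(square E) = 0.2·h(square E) + 0.2·h(square A) + 0.1·0 + 0.3·h(square C) + 0.2·1
h(square A) = 0.2·h(square E) + 0.2·h(square A) + 0.2·0 + 0.3·h(square C) + 0.1·1
h(square C) = 0.2·h(square E) + 0.2·h(square A) + 0.2·0 + 0.3·h(square C) + 0.1·1
Solving: h(square E) = 0.5000, h(square A) = 0.4000, h(square C) = 0.4000.
Starting from square E, the probability is 0.5000.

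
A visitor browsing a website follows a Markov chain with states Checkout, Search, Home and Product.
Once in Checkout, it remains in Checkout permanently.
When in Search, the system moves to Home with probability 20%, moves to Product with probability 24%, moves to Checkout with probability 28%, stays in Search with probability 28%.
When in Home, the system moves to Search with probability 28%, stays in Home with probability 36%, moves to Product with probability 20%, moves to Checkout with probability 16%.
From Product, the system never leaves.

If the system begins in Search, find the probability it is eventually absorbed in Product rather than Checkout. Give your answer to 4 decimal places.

0.4783

Let h(s) be the probability of absorption at Product starting from transient state s. Then h(Product) = 1 and h(Checkout) = 0. By first-step analysis:
h(Search) = 0.28·0 + 0.28·h(Search) + 0.2·h(Home) + 0.24·1
h(Home) = 0.16·0 + 0.28·h(Search) + 0.36·h(Home) + 0.2·1
Solving: h(Search) = 0.4783, h(Home) = 0.5217.
Starting from Search, the probability is 0.4783.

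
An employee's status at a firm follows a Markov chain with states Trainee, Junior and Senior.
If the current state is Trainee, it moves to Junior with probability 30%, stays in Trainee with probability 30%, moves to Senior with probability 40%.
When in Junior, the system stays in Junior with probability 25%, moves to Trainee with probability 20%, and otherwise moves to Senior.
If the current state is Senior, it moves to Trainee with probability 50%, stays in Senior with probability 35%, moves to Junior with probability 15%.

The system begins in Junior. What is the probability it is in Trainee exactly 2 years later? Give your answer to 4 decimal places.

0.3850

Sum over the intermediate state after 1 year:
P = P(Junior→Trainee)·P(Trainee→Trainee) + P(Junior→Junior)·P(Junior→Trainee) + P(Junior→Senior)·P(Senior→Trainee)
  = 0.2×0.3 + 0.25×0.2 + 0.55×0.5
  = 0.0600 + 0.0500 + 0.2750 = 0.3850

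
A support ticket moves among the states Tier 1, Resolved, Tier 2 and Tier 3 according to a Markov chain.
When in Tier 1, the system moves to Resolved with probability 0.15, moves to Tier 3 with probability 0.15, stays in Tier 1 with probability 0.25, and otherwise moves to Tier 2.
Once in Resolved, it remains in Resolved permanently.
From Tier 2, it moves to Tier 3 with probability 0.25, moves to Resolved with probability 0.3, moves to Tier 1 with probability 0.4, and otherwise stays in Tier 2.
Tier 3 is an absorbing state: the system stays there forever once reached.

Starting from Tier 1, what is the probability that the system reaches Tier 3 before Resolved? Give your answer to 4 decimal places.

0.4789

Let h(s) be the probability of absorption at Tier 3 starting from transient state s. Then h(Tier 3) = 1 and h(Resolved) = 0. By first-step analysis:
h(Tier 1) = 0.25·h(Tier 1) + 0.15·0 + 0.45·h(Tier 2) + 0.15·1
h(Tier 2) = 0.4·h(Tier 1) + 0.3·0 + 0.05·h(Tier 2) + 0.25·1
Solving: h(Tier 1) = 0.4789, h(Tier 2) = 0.4648.
Starting from Tier 1, the probability is 0.4789.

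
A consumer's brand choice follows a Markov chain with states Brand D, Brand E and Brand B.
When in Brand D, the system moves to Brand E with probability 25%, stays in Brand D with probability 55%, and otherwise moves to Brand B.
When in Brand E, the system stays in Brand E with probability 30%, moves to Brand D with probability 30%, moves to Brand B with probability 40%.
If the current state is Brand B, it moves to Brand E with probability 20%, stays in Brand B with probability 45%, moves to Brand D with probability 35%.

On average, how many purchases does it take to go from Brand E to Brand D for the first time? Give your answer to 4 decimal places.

Let t(s) be the expected number of purchases to first reach Brand D from state s, with t(Brand D) = 0. Conditioning on the first purchase:
t(Brand E) = 1 + 0.3·t(Brand E) + 0.4·t(Brand B)
t(Brand B) = 1 + 0.2·t(Brand E) + 0.45·t(Brand B)
Solving: t(Brand E) = 3.1148, t(Brand B) = 2.9508.
Expected purchases from Brand E to Brand D: 3.1148.

3.1148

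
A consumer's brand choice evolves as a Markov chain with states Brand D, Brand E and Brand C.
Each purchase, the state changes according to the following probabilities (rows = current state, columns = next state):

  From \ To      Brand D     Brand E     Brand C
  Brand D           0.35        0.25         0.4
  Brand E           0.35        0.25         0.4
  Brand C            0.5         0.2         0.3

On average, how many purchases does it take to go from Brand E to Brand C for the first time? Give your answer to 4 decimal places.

Let t(s) be the expected number of purchases to first reach Brand C from state s, with t(Brand C) = 0. Conditioning on the first purchase:
t(Brand D) = 1 + 0.35·t(Brand D) + 0.25·t(Brand E)
t(Brand E) = 1 + 0.35·t(Brand D) + 0.25·t(Brand E)
Solving: t(Brand D) = 2.5000, t(Brand E) = 2.5000.
Expected purchases from Brand E to Brand C: 2.5000.

2.5000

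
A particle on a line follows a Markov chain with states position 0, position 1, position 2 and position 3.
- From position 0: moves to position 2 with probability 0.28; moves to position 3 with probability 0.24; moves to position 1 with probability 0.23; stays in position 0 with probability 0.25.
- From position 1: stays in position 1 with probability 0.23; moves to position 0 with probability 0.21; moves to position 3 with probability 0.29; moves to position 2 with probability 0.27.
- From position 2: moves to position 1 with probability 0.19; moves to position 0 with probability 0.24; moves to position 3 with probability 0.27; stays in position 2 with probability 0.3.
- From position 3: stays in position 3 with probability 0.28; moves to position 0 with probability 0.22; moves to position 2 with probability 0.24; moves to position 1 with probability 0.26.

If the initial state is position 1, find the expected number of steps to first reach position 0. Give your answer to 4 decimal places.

4.5268

Let t(s) be the expected number of steps to first reach position 0 from state s, with t(position 0) = 0. Conditioning on the first step:
t(position 1) = 1 + 0.23·t(position 1) + 0.27·t(position 2) + 0.29·t(position 3)
t(position 2) = 1 + 0.19·t(position 1) + 0.3·t(position 2) + 0.27·t(position 3)
t(position 3) = 1 + 0.26·t(position 1) + 0.24·t(position 2) + 0.28·t(position 3)
Solving: t(position 1) = 4.5268, t(position 2) = 4.3876, t(position 3) = 4.4861.
Expected steps from position 1 to position 0: 4.5268.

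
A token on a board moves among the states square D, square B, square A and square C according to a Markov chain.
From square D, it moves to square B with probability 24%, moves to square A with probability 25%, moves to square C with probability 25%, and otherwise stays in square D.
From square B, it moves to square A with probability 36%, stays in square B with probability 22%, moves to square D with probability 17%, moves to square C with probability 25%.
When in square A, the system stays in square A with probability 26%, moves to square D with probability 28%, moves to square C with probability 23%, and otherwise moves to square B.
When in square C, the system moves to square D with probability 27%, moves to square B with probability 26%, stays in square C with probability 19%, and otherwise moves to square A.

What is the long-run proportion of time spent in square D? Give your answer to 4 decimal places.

0.2467

Let the stationary distribution be π with π = πP and π_1 + π_2 + π_3 + π_4 = 1.
π_1 = 0.26·π_1 + 0.17·π_2 + 0.28·π_3 + 0.27·π_4
π_2 = 0.24·π_1 + 0.22·π_2 + 0.23·π_3 + 0.26·π_4
π_3 = 0.25·π_1 + 0.36·π_2 + 0.26·π_3 + 0.28·π_4
Solving with the normalization constraint gives π = (0.2467, 0.2370, 0.2858, 0.2305).
So the stationary probability of square D is 0.2467.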